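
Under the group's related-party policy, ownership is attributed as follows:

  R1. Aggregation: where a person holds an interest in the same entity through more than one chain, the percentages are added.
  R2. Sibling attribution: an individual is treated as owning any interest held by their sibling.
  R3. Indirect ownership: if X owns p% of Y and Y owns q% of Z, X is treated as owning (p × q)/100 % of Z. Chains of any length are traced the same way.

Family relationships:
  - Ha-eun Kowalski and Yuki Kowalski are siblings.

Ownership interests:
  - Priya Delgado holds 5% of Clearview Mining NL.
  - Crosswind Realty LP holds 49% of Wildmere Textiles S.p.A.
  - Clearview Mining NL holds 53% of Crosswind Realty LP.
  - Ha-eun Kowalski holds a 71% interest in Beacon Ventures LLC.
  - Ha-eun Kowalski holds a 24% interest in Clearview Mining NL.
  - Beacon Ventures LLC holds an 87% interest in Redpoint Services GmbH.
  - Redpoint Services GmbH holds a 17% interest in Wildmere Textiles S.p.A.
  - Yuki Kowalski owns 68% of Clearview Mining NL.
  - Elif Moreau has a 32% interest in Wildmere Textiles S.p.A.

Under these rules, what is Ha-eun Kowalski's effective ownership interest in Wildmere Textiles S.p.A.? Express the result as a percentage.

34.3933%

By sibling attribution (R2), Ha-eun Kowalski is treated as also owning Yuki Kowalski's interest in Clearview Mining NL, giving 24% + 68% = 92%.
Chain via Clearview Mining NL → Crosswind Realty LP (R3): 92% × 53% × 49% = 23.8924% of Wildmere Textiles S.p.A.
Chain via Beacon Ventures LLC → Redpoint Services GmbH (R3): 71% × 87% × 17% = 10.5009% of Wildmere Textiles S.p.A.
Aggregating (R1): 23.8924% + 10.5009% = 34.3933%.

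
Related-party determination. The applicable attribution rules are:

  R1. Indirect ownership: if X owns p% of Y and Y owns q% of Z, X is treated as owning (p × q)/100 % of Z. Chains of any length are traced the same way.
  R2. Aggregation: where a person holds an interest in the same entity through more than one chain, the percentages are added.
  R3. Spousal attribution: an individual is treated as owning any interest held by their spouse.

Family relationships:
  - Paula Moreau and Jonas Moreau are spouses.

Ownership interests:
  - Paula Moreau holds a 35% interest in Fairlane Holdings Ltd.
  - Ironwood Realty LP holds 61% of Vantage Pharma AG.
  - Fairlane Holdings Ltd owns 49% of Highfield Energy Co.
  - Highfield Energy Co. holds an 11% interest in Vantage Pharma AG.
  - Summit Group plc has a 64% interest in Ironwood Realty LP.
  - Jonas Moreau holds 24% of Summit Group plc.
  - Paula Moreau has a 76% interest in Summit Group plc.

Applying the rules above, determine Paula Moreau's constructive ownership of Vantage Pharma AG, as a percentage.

40.9265%

By spousal attribution (R3), Paula Moreau is treated as also owning Jonas Moreau's interest in Summit Group plc, giving 76% + 24% = 100%.
Chain via Summit Group plc → Ironwood Realty LP (R1): 100% × 64% × 61% = 39.04% of Vantage Pharma AG.
Chain via Fairlane Holdings Ltd → Highfield Energy Co. (R1): 35% × 49% × 11% = 1.8865% of Vantage Pharma AG.
Aggregating (R2): 39.04% + 1.8865% = 40.9265%.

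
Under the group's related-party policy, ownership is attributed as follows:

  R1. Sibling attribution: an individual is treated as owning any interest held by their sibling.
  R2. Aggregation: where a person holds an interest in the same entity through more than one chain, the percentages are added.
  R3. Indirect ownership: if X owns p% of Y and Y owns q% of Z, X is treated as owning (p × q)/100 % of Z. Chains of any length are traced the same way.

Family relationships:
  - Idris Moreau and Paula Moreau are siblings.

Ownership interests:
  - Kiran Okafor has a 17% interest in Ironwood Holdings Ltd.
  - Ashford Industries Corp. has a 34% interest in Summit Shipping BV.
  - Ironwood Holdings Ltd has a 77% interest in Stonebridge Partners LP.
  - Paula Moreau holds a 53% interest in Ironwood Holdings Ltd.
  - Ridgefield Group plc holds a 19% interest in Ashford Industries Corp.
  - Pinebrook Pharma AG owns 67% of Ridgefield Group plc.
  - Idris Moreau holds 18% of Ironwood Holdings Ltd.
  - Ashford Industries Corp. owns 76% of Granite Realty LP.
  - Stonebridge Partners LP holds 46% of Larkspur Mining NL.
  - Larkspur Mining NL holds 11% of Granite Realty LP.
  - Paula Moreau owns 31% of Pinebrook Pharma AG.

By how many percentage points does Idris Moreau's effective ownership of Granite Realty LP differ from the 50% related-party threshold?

44.23451

By sibling attribution (R1), Idris Moreau is treated as also owning Paula Moreau's interest in Ironwood Holdings Ltd, giving 18% + 53% = 71%.
By sibling attribution (R1), Idris Moreau is treated as owning Paula Moreau's 31% interest in Pinebrook Pharma AG.
Chain via Ironwood Holdings Ltd → Stonebridge Partners LP → Larkspur Mining NL (R3): 71% × 77% × 46% × 11% = 2.766302% of Granite Realty LP.
Chain via Pinebrook Pharma AG → Ridgefield Group plc → Ashford Industries Corp. (R3): 31% × 67% × 19% × 76% = 2.999188% of Granite Realty LP.
Aggregating (R2): 2.766302% + 2.999188% = 5.76549%.
5.76549% falls short of the 50% threshold by 44.23451 percentage points.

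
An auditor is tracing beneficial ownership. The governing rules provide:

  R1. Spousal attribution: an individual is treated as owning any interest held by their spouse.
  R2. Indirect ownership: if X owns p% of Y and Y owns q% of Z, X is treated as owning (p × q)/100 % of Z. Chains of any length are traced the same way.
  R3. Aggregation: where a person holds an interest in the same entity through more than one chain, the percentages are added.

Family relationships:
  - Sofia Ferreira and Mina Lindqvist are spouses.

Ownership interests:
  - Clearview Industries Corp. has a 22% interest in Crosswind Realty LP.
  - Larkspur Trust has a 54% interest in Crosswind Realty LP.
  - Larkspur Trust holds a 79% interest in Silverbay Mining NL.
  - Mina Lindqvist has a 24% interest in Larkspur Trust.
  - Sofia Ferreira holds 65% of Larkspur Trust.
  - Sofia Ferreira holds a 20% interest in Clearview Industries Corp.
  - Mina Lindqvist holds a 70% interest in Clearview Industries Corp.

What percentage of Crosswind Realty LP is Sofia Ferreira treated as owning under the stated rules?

67.86%

By spousal attribution (R1), Sofia Ferreira is treated as also owning Mina Lindqvist's interest in Clearview Industries Corp, giving 20% + 70% = 90%.
By spousal attribution (R1), Sofia Ferreira is treated as also owning Mina Lindqvist's interest in Larkspur Trust, giving 65% + 24% = 89%.
Chain via Clearview Industries Corp. (R2): 90% × 22% = 19.8% of Crosswind Realty LP.
Chain via Larkspur Trust (R2): 89% × 54% = 48.06% of Crosswind Realty LP.
Aggregating (R3): 19.8% + 48.06% = 67.86%.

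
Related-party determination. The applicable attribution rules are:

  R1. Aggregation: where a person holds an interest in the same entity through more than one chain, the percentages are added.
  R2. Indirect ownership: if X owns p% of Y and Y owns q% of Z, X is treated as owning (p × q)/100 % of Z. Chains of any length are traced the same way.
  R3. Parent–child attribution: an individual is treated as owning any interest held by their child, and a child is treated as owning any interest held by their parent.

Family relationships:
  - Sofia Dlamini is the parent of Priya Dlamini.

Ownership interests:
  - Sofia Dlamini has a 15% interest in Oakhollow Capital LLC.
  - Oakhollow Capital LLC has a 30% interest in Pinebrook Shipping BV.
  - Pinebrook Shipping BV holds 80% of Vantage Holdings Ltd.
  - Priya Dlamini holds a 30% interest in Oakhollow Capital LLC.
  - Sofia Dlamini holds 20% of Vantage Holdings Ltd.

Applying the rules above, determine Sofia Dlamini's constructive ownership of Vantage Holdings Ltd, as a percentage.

30.8%

By parent–child attribution (R3), Sofia Dlamini is treated as also owning Priya Dlamini's interest in Oakhollow Capital LLC, giving 15% + 30% = 45%.
Chain via Oakhollow Capital LLC → Pinebrook Shipping BV (R2): 45% × 30% × 80% = 10.8% of Vantage Holdings Ltd.
Direct interest in Vantage Holdings Ltd: 20%.
Aggregating (R1): 10.8% + 20% = 30.8%.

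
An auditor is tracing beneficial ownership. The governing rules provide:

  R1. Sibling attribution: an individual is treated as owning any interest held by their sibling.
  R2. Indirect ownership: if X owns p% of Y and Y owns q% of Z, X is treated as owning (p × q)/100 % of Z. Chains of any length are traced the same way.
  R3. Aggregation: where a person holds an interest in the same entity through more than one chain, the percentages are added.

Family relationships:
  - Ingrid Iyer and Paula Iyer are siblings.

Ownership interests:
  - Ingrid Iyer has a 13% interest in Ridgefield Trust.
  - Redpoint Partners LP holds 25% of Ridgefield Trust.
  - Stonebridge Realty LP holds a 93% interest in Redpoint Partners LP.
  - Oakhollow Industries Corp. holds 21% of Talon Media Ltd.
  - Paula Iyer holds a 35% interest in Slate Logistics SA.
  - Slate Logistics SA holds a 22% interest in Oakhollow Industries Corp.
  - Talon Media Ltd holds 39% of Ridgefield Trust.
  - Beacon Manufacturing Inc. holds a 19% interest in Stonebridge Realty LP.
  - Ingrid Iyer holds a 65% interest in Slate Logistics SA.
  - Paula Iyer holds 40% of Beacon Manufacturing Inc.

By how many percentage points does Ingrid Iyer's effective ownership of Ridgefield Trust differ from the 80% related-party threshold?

By sibling attribution (R1), Ingrid Iyer is treated as also owning Paula Iyer's interest in Slate Logistics SA, giving 65% + 35% = 100%.
By sibling attribution (R1), Ingrid Iyer is treated as owning Paula Iyer's 40% interest in Beacon Manufacturing Inc.
Chain via Slate Logistics SA → Oakhollow Industries Corp. → Talon Media Ltd (R2): 100% × 22% × 21% × 39% = 1.8018% of Ridgefield Trust.
Direct interest in Ridgefield Trust: 13%.
Chain via Beacon Manufacturing Inc. → Stonebridge Realty LP → Redpoint Partners LP (R2): 40% × 19% × 93% × 25% = 1.767% of Ridgefield Trust.
Aggregating (R3): 1.8018% + 13% + 1.767% = 16.5688%.
16.5688% falls short of the 80% threshold by 63.4312 percentage points.

63.4312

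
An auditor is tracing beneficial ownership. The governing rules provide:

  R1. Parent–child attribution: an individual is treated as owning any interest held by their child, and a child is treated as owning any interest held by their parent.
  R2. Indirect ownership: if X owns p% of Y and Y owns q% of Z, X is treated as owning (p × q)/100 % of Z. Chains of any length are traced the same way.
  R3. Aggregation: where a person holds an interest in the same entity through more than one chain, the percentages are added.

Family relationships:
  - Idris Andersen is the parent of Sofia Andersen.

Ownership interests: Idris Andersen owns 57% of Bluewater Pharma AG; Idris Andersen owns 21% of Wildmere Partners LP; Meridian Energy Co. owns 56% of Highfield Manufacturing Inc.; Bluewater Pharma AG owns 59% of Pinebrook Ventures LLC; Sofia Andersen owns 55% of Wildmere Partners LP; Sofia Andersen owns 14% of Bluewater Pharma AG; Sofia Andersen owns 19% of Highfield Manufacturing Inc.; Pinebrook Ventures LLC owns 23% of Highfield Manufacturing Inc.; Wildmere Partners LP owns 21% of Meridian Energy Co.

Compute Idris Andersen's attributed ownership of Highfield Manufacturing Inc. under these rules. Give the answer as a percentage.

By parent–child attribution (R1), Idris Andersen is treated as also owning Sofia Andersen's interest in Bluewater Pharma AG, giving 57% + 14% = 71%.
By parent–child attribution (R1), Idris Andersen is treated as also owning Sofia Andersen's interest in Wildmere Partners LP, giving 21% + 55% = 76%.
By parent–child attribution (R1), Idris Andersen is treated as owning Sofia Andersen's 19% interest in Highfield Manufacturing Inc.
Chain via Bluewater Pharma AG → Pinebrook Ventures LLC (R2): 71% × 59% × 23% = 9.6347% of Highfield Manufacturing Inc.
Chain via Wildmere Partners LP → Meridian Energy Co. (R2): 76% × 21% × 56% = 8.9376% of Highfield Manufacturing Inc.
Direct interest in Highfield Manufacturing Inc: 19%.
Aggregating (R3): 9.6347% + 8.9376% + 19% = 37.5723%.

37.5723%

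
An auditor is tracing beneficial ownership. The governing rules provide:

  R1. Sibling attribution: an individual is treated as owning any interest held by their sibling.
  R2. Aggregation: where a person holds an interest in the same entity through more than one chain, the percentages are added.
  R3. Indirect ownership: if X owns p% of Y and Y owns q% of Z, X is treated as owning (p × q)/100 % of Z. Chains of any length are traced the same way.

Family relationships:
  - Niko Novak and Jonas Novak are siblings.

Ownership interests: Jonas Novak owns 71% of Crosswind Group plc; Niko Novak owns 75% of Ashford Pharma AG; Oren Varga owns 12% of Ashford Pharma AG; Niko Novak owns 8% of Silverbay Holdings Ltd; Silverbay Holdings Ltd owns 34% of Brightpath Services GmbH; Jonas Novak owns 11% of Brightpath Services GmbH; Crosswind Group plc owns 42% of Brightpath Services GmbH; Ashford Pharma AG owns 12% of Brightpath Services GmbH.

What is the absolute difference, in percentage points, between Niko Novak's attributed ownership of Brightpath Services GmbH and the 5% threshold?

By sibling attribution (R1), Niko Novak is treated as owning Jonas Novak's 71% interest in Crosswind Group plc.
By sibling attribution (R1), Niko Novak is treated as owning Jonas Novak's 11% interest in Brightpath Services GmbH.
Chain via Silverbay Holdings Ltd (R3): 8% × 34% = 2.72% of Brightpath Services GmbH.
Chain via Ashford Pharma AG (R3): 75% × 12% = 9% of Brightpath Services GmbH.
Chain via Crosswind Group plc (R3): 71% × 42% = 29.82% of Brightpath Services GmbH.
Direct interest in Brightpath Services GmbH: 11%.
Aggregating (R2): 2.72% + 9% + 29.82% + 11% = 52.54%.
52.54% exceeds the 5% threshold by 47.54 percentage points.

47.54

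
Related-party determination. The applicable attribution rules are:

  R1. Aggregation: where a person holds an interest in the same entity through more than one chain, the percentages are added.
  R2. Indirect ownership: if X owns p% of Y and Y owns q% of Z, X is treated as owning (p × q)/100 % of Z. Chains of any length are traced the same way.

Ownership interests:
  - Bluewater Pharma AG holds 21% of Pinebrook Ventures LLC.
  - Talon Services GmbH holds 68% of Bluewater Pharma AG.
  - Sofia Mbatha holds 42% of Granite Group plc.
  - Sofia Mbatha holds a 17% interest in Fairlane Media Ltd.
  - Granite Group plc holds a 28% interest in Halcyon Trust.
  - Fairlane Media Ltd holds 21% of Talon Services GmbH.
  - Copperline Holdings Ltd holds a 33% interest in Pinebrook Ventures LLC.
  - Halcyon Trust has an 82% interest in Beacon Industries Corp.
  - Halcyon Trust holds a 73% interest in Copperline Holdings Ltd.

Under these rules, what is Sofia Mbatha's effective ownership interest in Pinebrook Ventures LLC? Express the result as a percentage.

Chain via Granite Group plc → Halcyon Trust → Copperline Holdings Ltd (R2): 42% × 28% × 73% × 33% = 2.832984% of Pinebrook Ventures LLC.
Chain via Fairlane Media Ltd → Talon Services GmbH → Bluewater Pharma AG (R2): 17% × 21% × 68% × 21% = 0.509796% of Pinebrook Ventures LLC.
Aggregating (R1): 2.832984% + 0.509796% = 3.34278%.

3.34278%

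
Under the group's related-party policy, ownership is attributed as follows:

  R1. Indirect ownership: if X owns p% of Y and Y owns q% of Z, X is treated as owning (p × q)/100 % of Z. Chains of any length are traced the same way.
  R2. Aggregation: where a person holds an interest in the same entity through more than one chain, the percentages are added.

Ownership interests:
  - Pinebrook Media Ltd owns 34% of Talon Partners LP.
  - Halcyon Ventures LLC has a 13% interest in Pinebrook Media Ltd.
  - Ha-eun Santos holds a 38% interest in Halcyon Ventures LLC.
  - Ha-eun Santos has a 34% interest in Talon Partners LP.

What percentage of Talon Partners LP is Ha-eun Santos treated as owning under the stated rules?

Chain via Halcyon Ventures LLC → Pinebrook Media Ltd (R1): 38% × 13% × 34% = 1.6796% of Talon Partners LP.
Direct interest in Talon Partners LP: 34%.
Aggregating (R2): 1.6796% + 34% = 35.6796%.

35.6796%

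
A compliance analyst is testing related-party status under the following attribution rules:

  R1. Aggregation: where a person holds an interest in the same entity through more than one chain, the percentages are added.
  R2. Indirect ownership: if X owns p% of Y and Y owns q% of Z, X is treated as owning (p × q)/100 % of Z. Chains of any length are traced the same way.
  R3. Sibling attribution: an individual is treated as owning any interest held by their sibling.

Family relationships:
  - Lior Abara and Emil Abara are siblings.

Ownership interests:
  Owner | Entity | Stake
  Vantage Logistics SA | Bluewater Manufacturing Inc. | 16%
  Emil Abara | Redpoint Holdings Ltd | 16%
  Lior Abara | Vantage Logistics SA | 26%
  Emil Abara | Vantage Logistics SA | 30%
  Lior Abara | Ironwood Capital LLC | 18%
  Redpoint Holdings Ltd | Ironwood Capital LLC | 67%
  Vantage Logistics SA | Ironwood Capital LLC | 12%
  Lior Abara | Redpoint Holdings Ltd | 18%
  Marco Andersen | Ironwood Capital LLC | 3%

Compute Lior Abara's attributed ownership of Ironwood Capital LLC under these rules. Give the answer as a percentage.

47.5%

By sibling attribution (R3), Lior Abara is treated as also owning Emil Abara's interest in Vantage Logistics SA, giving 26% + 30% = 56%.
By sibling attribution (R3), Lior Abara is treated as also owning Emil Abara's interest in Redpoint Holdings Ltd, giving 18% + 16% = 34%.
Chain via Vantage Logistics SA (R2): 56% × 12% = 6.72% of Ironwood Capital LLC.
Chain via Redpoint Holdings Ltd (R2): 34% × 67% = 22.78% of Ironwood Capital LLC.
Direct interest in Ironwood Capital LLC: 18%.
Aggregating (R1): 6.72% + 22.78% + 18% = 47.5%.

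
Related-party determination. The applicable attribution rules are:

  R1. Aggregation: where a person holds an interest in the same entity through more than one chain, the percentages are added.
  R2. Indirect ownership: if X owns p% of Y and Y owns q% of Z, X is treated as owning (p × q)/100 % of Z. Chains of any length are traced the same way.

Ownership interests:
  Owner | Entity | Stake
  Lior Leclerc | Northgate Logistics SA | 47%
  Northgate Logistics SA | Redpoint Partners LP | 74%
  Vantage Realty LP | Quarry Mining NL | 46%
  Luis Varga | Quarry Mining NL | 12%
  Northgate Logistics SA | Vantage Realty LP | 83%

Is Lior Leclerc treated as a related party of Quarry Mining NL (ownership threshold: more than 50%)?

No

Chain via Northgate Logistics SA → Vantage Realty LP (R2): 47% × 83% × 46% = 17.9446% of Quarry Mining NL.
17.9446% does not exceed the 50% threshold, so Lior is not a related party to Quarry Mining NL.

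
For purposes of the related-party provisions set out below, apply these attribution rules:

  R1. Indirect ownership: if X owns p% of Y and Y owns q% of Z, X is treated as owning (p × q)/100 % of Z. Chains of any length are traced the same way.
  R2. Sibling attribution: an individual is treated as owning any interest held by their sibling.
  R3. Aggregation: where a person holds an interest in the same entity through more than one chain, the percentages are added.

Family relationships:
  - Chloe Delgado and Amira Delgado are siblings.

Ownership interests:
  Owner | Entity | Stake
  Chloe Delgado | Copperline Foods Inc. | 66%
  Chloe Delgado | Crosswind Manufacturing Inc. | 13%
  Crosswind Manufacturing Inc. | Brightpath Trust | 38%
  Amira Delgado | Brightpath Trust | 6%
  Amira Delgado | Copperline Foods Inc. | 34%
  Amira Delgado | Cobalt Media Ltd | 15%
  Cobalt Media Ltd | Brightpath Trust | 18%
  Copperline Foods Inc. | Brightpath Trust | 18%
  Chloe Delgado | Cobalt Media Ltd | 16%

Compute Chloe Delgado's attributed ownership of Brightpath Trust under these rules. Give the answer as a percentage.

34.52%

By sibling attribution (R2), Chloe Delgado is treated as also owning Amira Delgado's interest in Cobalt Media Ltd, giving 16% + 15% = 31%.
By sibling attribution (R2), Chloe Delgado is treated as also owning Amira Delgado's interest in Copperline Foods Inc, giving 66% + 34% = 100%.
By sibling attribution (R2), Chloe Delgado is treated as owning Amira Delgado's 6% interest in Brightpath Trust.
Chain via Crosswind Manufacturing Inc. (R1): 13% × 38% = 4.94% of Brightpath Trust.
Chain via Cobalt Media Ltd (R1): 31% × 18% = 5.58% of Brightpath Trust.
Chain via Copperline Foods Inc. (R1): 100% × 18% = 18% of Brightpath Trust.
Direct interest in Brightpath Trust: 6%.
Aggregating (R3): 4.94% + 5.58% + 18% + 6% = 34.52%.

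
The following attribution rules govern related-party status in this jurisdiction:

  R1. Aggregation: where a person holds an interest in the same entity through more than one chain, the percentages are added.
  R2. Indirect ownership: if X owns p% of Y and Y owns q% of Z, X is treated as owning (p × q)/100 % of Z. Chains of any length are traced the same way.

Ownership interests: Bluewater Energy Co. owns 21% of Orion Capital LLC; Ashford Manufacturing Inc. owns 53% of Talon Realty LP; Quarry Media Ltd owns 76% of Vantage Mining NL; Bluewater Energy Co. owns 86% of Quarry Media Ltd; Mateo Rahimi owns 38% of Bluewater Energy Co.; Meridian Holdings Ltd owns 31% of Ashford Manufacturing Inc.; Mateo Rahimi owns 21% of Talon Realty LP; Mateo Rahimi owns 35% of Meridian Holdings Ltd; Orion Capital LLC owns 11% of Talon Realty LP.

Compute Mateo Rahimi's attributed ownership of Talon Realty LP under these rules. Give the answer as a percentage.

Chain via Bluewater Energy Co. → Orion Capital LLC (R2): 38% × 21% × 11% = 0.8778% of Talon Realty LP.
Chain via Meridian Holdings Ltd → Ashford Manufacturing Inc. (R2): 35% × 31% × 53% = 5.7505% of Talon Realty LP.
Direct interest in Talon Realty LP: 21%.
Aggregating (R1): 0.8778% + 5.7505% + 21% = 27.6283%.

27.6283%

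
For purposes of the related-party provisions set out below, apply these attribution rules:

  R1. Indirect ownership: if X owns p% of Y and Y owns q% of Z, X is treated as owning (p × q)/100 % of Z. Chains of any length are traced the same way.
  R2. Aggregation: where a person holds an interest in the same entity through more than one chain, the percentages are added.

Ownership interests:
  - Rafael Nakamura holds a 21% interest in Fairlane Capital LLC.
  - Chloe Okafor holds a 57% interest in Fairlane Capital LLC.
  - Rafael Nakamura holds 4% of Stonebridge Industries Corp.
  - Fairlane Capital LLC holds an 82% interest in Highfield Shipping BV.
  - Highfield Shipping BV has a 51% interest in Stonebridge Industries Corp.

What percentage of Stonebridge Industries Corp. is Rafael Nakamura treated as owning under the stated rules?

12.7822%

Chain via Fairlane Capital LLC → Highfield Shipping BV (R1): 21% × 82% × 51% = 8.7822% of Stonebridge Industries Corp.
Direct interest in Stonebridge Industries Corp: 4%.
Aggregating (R2): 8.7822% + 4% = 12.7822%.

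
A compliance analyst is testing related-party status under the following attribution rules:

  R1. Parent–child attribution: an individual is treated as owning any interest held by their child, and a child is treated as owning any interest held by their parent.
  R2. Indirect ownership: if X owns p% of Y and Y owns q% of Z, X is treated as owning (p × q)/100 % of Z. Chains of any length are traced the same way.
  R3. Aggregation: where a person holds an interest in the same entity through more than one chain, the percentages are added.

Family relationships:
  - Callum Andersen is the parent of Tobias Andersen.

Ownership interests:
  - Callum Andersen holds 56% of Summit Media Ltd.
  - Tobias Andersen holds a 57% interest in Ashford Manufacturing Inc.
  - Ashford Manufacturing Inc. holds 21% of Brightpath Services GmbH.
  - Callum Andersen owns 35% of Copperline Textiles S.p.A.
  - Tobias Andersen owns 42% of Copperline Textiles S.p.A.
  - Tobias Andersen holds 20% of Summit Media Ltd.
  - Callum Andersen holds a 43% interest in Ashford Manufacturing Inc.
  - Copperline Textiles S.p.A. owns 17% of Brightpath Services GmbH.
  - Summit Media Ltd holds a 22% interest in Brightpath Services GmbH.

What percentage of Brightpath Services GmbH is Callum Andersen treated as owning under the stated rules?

50.81%

By parent–child attribution (R1), Callum Andersen is treated as also owning Tobias Andersen's interest in Summit Media Ltd, giving 56% + 20% = 76%.
By parent–child attribution (R1), Callum Andersen is treated as also owning Tobias Andersen's interest in Copperline Textiles S.p.A, giving 35% + 42% = 77%.
By parent–child attribution (R1), Callum Andersen is treated as also owning Tobias Andersen's interest in Ashford Manufacturing Inc, giving 43% + 57% = 100%.
Chain via Summit Media Ltd (R2): 76% × 22% = 16.72% of Brightpath Services GmbH.
Chain via Copperline Textiles S.p.A. (R2): 77% × 17% = 13.09% of Brightpath Services GmbH.
Chain via Ashford Manufacturing Inc. (R2): 100% × 21% = 21% of Brightpath Services GmbH.
Aggregating (R3): 16.72% + 13.09% + 21% = 50.81%.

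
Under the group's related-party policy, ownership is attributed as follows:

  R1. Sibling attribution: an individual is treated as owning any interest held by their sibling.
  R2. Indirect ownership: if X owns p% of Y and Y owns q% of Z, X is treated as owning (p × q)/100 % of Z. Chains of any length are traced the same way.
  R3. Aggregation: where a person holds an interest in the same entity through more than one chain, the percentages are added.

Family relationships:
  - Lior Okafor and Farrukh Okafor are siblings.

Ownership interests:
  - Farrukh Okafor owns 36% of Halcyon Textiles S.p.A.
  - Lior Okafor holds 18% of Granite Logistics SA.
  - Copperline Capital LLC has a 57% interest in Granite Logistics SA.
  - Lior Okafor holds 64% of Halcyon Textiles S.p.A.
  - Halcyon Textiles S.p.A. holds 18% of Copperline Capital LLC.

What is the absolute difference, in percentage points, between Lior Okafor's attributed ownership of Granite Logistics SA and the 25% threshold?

3.26

By sibling attribution (R1), Lior Okafor is treated as also owning Farrukh Okafor's interest in Halcyon Textiles S.p.A, giving 64% + 36% = 100%.
Chain via Halcyon Textiles S.p.A. → Copperline Capital LLC (R2): 100% × 18% × 57% = 10.26% of Granite Logistics SA.
Direct interest in Granite Logistics SA: 18%.
Aggregating (R3): 10.26% + 18% = 28.26%.
28.26% exceeds the 25% threshold by 3.26 percentage points.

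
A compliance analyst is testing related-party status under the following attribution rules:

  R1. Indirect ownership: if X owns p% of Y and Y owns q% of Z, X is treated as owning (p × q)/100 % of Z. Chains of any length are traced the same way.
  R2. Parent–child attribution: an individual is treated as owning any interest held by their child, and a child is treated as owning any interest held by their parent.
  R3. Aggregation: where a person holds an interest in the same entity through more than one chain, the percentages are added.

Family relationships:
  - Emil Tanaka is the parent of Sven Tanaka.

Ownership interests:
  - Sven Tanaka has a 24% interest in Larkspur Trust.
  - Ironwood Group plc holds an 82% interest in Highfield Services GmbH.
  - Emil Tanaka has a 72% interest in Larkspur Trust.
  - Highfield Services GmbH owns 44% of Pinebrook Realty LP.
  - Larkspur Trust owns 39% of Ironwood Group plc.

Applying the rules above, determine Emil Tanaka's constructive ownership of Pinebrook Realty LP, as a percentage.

13.508352%

By parent–child attribution (R2), Emil Tanaka is treated as also owning Sven Tanaka's interest in Larkspur Trust, giving 72% + 24% = 96%.
Chain via Larkspur Trust → Ironwood Group plc → Highfield Services GmbH (R1): 96% × 39% × 82% × 44% = 13.508352% of Pinebrook Realty LP.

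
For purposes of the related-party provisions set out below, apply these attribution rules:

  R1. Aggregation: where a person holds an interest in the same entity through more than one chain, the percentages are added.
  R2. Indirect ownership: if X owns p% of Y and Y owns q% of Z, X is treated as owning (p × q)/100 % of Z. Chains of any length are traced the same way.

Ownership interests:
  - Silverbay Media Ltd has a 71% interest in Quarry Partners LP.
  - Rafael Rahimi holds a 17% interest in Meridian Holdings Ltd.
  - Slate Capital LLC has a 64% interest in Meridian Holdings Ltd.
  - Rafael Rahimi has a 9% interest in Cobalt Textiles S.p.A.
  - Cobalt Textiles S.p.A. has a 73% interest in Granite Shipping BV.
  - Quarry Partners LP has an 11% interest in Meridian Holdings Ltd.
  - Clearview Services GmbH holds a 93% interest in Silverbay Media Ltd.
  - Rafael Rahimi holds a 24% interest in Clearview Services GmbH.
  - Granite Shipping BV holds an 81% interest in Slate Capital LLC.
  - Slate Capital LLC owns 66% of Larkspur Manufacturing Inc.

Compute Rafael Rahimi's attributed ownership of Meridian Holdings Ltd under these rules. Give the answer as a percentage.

22.14908%

Chain via Clearview Services GmbH → Silverbay Media Ltd → Quarry Partners LP (R2): 24% × 93% × 71% × 11% = 1.743192% of Meridian Holdings Ltd.
Chain via Cobalt Textiles S.p.A. → Granite Shipping BV → Slate Capital LLC (R2): 9% × 73% × 81% × 64% = 3.405888% of Meridian Holdings Ltd.
Direct interest in Meridian Holdings Ltd: 17%.
Aggregating (R1): 1.743192% + 3.405888% + 17% = 22.14908%.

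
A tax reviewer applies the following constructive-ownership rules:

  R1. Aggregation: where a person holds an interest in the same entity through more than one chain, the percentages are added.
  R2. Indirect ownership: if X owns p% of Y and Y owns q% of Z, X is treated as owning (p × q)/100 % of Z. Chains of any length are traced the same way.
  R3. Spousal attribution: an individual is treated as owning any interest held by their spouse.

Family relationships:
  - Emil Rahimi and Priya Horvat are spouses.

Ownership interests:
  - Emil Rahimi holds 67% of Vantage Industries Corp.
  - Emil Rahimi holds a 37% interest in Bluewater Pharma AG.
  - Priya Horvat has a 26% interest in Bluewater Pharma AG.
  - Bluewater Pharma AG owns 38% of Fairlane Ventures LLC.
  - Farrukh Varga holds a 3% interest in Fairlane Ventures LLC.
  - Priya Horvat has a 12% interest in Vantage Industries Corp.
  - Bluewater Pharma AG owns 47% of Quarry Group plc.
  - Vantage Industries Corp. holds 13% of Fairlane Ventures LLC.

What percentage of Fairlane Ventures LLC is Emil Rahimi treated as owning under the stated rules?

34.21%

By spousal attribution (R3), Emil Rahimi is treated as also owning Priya Horvat's interest in Bluewater Pharma AG, giving 37% + 26% = 63%.
By spousal attribution (R3), Emil Rahimi is treated as also owning Priya Horvat's interest in Vantage Industries Corp, giving 67% + 12% = 79%.
Chain via Bluewater Pharma AG (R2): 63% × 38% = 23.94% of Fairlane Ventures LLC.
Chain via Vantage Industries Corp. (R2): 79% × 13% = 10.27% of Fairlane Ventures LLC.
Aggregating (R1): 23.94% + 10.27% = 34.21%.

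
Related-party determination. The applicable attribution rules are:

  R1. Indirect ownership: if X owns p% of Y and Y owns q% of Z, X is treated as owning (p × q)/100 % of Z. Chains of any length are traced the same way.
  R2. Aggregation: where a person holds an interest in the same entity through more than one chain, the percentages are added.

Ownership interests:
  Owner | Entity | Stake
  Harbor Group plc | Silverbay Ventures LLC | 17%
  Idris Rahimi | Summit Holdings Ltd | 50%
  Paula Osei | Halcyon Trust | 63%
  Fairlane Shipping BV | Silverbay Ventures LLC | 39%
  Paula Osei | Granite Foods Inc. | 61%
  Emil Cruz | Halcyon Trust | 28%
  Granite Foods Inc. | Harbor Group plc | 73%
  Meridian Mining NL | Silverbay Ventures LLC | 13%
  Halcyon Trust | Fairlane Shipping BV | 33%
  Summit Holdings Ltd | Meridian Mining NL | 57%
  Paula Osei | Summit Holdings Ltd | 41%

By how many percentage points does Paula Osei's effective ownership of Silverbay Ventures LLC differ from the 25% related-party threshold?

Chain via Halcyon Trust → Fairlane Shipping BV (R1): 63% × 33% × 39% = 8.1081% of Silverbay Ventures LLC.
Chain via Granite Foods Inc. → Harbor Group plc (R1): 61% × 73% × 17% = 7.5701% of Silverbay Ventures LLC.
Chain via Summit Holdings Ltd → Meridian Mining NL (R1): 41% × 57% × 13% = 3.0381% of Silverbay Ventures LLC.
Aggregating (R2): 8.1081% + 7.5701% + 3.0381% = 18.7163%.
18.7163% falls short of the 25% threshold by 6.2837 percentage points.

6.2837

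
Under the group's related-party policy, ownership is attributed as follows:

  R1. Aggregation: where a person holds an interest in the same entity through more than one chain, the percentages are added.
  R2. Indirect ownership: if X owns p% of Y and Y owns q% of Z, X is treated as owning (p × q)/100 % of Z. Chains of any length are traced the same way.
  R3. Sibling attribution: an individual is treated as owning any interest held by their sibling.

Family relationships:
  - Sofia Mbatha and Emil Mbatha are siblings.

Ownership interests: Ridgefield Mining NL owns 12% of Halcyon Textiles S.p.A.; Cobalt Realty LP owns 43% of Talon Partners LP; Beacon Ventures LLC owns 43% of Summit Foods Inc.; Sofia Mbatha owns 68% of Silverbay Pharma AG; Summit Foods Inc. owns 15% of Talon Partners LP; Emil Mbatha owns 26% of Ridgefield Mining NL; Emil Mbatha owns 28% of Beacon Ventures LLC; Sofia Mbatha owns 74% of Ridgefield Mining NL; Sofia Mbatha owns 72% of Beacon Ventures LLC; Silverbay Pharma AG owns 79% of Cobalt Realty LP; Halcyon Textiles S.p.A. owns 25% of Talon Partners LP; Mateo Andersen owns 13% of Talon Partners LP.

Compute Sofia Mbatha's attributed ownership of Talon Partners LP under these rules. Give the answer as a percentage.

32.5496%

By sibling attribution (R3), Sofia Mbatha is treated as also owning Emil Mbatha's interest in Beacon Ventures LLC, giving 72% + 28% = 100%.
By sibling attribution (R3), Sofia Mbatha is treated as also owning Emil Mbatha's interest in Ridgefield Mining NL, giving 74% + 26% = 100%.
Chain via Beacon Ventures LLC → Summit Foods Inc. (R2): 100% × 43% × 15% = 6.45% of Talon Partners LP.
Chain via Ridgefield Mining NL → Halcyon Textiles S.p.A. (R2): 100% × 12% × 25% = 3% of Talon Partners LP.
Chain via Silverbay Pharma AG → Cobalt Realty LP (R2): 68% × 79% × 43% = 23.0996% of Talon Partners LP.
Aggregating (R1): 6.45% + 3% + 23.0996% = 32.5496%.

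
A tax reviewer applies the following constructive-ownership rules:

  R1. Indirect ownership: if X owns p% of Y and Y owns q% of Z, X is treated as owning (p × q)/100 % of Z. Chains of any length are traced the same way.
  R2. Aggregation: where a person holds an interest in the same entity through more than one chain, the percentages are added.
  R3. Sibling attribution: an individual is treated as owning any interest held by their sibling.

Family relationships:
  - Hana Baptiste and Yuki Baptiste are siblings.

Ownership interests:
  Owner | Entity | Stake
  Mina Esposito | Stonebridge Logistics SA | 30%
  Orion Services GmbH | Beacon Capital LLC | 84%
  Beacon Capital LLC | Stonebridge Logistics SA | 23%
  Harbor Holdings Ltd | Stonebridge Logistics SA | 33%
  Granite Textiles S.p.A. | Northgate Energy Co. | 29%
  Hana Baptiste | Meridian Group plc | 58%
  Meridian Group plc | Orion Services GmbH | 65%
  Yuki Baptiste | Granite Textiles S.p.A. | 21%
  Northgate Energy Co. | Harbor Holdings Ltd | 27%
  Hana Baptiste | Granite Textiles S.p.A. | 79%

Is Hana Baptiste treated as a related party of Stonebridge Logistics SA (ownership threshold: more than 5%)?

Yes

By sibling attribution (R3), Hana Baptiste is treated as also owning Yuki Baptiste's interest in Granite Textiles S.p.A, giving 79% + 21% = 100%.
Chain via Meridian Group plc → Orion Services GmbH → Beacon Capital LLC (R1): 58% × 65% × 84% × 23% = 7.28364% of Stonebridge Logistics SA.
Chain via Granite Textiles S.p.A. → Northgate Energy Co. → Harbor Holdings Ltd (R1): 100% × 29% × 27% × 33% = 2.5839% of Stonebridge Logistics SA.
Aggregating (R2): 7.28364% + 2.5839% = 9.86754%.
9.86754% exceeds the 5% threshold, so Hana is a related party to Stonebridge Logistics SA.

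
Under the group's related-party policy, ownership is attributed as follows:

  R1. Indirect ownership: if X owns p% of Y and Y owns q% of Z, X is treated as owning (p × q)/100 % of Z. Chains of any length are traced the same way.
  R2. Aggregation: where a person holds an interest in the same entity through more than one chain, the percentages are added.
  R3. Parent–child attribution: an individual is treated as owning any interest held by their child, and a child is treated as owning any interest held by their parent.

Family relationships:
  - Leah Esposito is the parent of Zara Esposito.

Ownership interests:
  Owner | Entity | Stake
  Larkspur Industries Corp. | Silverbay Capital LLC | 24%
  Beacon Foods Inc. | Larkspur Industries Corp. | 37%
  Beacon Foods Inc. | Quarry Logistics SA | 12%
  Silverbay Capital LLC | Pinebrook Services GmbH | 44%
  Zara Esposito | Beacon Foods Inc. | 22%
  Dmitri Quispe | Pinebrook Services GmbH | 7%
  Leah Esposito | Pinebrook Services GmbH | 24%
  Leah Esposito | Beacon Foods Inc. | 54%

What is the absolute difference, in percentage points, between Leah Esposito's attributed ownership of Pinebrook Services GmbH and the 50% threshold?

By parent–child attribution (R3), Leah Esposito is treated as also owning Zara Esposito's interest in Beacon Foods Inc, giving 54% + 22% = 76%.
Chain via Beacon Foods Inc. → Larkspur Industries Corp. → Silverbay Capital LLC (R1): 76% × 37% × 24% × 44% = 2.969472% of Pinebrook Services GmbH.
Direct interest in Pinebrook Services GmbH: 24%.
Aggregating (R2): 2.969472% + 24% = 26.969472%.
26.969472% falls short of the 50% threshold by 23.030528 percentage points.

23.030528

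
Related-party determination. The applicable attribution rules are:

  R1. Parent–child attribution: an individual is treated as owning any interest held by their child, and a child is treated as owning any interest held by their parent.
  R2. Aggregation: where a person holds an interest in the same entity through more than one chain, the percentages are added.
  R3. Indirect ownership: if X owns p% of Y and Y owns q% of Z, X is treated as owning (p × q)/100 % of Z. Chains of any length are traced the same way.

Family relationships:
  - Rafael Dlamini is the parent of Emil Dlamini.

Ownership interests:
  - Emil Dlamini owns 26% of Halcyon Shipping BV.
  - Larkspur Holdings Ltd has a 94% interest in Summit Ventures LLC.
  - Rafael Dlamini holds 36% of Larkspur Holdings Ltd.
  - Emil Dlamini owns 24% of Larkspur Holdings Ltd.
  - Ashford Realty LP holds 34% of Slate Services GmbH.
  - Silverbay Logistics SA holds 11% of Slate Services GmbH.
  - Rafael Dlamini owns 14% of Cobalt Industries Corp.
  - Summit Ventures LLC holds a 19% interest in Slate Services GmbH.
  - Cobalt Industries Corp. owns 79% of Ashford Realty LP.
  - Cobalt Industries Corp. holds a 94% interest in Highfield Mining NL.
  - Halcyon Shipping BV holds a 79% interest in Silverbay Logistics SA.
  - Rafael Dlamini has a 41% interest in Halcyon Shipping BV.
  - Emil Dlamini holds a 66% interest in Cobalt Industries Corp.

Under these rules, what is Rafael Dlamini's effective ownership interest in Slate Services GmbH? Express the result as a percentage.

By parent–child attribution (R1), Rafael Dlamini is treated as also owning Emil Dlamini's interest in Larkspur Holdings Ltd, giving 36% + 24% = 60%.
By parent–child attribution (R1), Rafael Dlamini is treated as also owning Emil Dlamini's interest in Cobalt Industries Corp, giving 14% + 66% = 80%.
By parent–child attribution (R1), Rafael Dlamini is treated as also owning Emil Dlamini's interest in Halcyon Shipping BV, giving 41% + 26% = 67%.
Chain via Larkspur Holdings Ltd → Summit Ventures LLC (R3): 60% × 94% × 19% = 10.716% of Slate Services GmbH.
Chain via Cobalt Industries Corp. → Ashford Realty LP (R3): 80% × 79% × 34% = 21.488% of Slate Services GmbH.
Chain via Halcyon Shipping BV → Silverbay Logistics SA (R3): 67% × 79% × 11% = 5.8223% of Slate Services GmbH.
Aggregating (R2): 10.716% + 21.488% + 5.8223% = 38.0263%.

38.0263%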